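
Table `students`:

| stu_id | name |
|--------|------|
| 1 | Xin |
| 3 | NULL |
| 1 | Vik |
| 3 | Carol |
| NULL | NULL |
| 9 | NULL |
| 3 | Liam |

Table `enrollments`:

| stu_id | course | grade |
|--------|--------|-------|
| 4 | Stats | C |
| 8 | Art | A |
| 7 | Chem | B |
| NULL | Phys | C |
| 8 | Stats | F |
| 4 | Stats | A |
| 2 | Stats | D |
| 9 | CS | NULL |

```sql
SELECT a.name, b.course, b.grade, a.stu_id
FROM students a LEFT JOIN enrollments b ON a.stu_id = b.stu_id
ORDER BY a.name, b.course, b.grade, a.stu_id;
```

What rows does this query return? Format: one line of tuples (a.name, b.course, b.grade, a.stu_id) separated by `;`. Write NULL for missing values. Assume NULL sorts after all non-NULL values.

LEFT JOIN keeps every row from `students`; unmatched rows get NULL for `enrollments`'s columns.
Matching on a.stu_id = b.stu_id. A NULL in a compared column never satisfies the condition.
- a row (stu_id=1): no match → kept, b columns NULL.
- a row (stu_id=3): no match → kept, b columns NULL.
- a row (stu_id=1): no match → kept, b columns NULL.
- a row (stu_id=3): no match → kept, b columns NULL.
- a row (stu_id=NULL): no match → kept, b columns NULL.
- a row (stu_id=9): matches 1 b row(s) → 1 output row(s).
- a row (stu_id=3): no match → kept, b columns NULL.
After projecting and ordering:
a.name | b.course | b.grade | a.stu_id
Carol | NULL | NULL | 3
Liam | NULL | NULL | 3
Vik | NULL | NULL | 1
Xin | NULL | NULL | 1
NULL | CS | NULL | 9
NULL | NULL | NULL | 3
NULL | NULL | NULL | NULL

(Carol, NULL, NULL, 3); (Liam, NULL, NULL, 3); (Vik, NULL, NULL, 1); (Xin, NULL, NULL, 1); (NULL, CS, NULL, 9); (NULL, NULL, NULL, 3); (NULL, NULL, NULL, NULL)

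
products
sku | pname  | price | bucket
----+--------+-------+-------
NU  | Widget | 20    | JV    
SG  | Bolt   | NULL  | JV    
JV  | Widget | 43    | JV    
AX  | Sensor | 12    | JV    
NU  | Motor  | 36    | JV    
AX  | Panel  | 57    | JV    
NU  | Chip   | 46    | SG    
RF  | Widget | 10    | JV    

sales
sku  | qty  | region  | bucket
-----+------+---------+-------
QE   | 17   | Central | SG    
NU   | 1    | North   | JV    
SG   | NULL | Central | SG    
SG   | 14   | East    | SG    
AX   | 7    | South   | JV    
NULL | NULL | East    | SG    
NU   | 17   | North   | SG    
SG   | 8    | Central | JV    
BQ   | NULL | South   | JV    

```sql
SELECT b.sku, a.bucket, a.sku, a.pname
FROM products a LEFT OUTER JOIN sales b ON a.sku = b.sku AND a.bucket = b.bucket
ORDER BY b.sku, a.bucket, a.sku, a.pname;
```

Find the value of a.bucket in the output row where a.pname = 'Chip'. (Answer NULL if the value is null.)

SG

LEFT JOIN keeps every row from `products`; unmatched rows get NULL for `sales`'s columns.
Matching on a.sku = b.sku AND a.bucket = b.bucket. A NULL in a compared column never satisfies the condition.
Matched pairs: 6; unmatched a rows kept: 2.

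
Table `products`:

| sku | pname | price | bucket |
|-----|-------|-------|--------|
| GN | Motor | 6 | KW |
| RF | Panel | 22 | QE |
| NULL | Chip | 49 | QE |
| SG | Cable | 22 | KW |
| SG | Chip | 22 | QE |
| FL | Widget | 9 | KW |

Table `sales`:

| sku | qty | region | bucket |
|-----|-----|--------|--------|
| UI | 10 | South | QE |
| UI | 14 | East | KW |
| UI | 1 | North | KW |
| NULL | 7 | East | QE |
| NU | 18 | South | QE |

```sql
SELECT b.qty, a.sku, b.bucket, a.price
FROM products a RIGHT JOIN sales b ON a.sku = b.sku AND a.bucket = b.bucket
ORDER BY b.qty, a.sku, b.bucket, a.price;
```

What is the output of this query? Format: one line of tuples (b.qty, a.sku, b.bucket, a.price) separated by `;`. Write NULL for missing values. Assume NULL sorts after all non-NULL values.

(1, NULL, KW, NULL); (7, NULL, QE, NULL); (10, NULL, QE, NULL); (14, NULL, KW, NULL); (18, NULL, QE, NULL)

RIGHT JOIN keeps every row from `sales`; unmatched rows get NULL for `products`'s columns.
Matching on a.sku = b.sku AND a.bucket = b.bucket. A NULL in a compared column never satisfies the condition.
- a row (sku=GN, bucket=KW): no match.
- a row (sku=RF, bucket=QE): no match.
- a row (sku=NULL, bucket=QE): no match.
- a row (sku=SG, bucket=KW): no match.
- a row (sku=SG, bucket=QE): no match.
- a row (sku=FL, bucket=KW): no match.
- 5 row(s) from b found no a partner → padded with NULL.
After projecting and ordering:
b.qty | a.sku | b.bucket | a.price
1 | NULL | KW | NULL
7 | NULL | QE | NULL
10 | NULL | QE | NULL
14 | NULL | KW | NULL
18 | NULL | QE | NULL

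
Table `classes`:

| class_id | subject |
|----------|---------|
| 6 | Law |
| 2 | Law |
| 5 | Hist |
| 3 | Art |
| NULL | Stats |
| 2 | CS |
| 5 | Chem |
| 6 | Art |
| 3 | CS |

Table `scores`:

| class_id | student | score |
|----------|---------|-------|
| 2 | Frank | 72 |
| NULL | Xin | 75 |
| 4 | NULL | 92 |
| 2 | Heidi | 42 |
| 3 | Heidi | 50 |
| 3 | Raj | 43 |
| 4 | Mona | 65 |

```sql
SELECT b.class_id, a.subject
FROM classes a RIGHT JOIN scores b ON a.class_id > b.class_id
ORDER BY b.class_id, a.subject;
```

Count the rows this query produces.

29

RIGHT JOIN keeps every row from `scores`; unmatched rows get NULL for `classes`'s columns.
Matching on a.class_id > b.class_id. A NULL in a compared column never satisfies the condition.
- a[0] class_id=6 → 6 match(es) in b → 6 row(s).
- a[1] class_id=2 → no match.
- a[2] class_id=5 → 6 match(es) in b → 6 row(s).
- a[3] class_id=3 → 2 match(es) in b → 2 row(s).
- a[4] class_id=NULL → no match.
- a[5] class_id=2 → no match.
- a[6] class_id=5 → 6 match(es) in b → 6 row(s).
- a[7] class_id=6 → 6 match(es) in b → 6 row(s).
- a[8] class_id=3 → 2 match(es) in b → 2 row(s).
- 1 row(s) from b found no a partner → padded with NULL.
Total: 28 matched + 1 padded = 29 rows.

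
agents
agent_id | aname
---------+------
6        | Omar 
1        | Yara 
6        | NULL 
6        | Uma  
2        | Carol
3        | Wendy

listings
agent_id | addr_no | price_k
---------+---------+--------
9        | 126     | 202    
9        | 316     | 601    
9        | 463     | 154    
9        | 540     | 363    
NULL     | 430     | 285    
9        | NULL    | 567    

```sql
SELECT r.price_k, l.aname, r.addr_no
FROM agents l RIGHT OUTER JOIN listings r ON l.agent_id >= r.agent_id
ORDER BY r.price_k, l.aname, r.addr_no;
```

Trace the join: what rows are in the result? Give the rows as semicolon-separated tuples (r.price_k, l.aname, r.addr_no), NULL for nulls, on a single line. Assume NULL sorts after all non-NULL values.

(154, NULL, 463); (202, NULL, 126); (285, NULL, 430); (363, NULL, 540); (567, NULL, NULL); (601, NULL, 316)

RIGHT JOIN keeps every row from `listings`; unmatched rows get NULL for `agents`'s columns.
Matching on l.agent_id >= r.agent_id. A NULL in a compared column never satisfies the condition.
Matched pairs: 0; unmatched r rows kept: 6.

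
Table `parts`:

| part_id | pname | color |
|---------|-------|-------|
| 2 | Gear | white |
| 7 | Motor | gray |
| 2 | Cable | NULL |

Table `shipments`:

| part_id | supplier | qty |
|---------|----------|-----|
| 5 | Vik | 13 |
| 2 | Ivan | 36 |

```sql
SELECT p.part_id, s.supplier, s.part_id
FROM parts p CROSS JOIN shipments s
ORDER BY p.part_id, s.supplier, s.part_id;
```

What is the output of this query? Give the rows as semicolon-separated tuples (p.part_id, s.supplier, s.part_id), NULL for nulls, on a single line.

(2, Ivan, 2); (2, Ivan, 2); (2, Vik, 5); (2, Vik, 5); (7, Ivan, 2); (7, Vik, 5)

CROSS JOIN pairs every row of `parts` with every row of `shipments`: 3 × 2 = 6 rows.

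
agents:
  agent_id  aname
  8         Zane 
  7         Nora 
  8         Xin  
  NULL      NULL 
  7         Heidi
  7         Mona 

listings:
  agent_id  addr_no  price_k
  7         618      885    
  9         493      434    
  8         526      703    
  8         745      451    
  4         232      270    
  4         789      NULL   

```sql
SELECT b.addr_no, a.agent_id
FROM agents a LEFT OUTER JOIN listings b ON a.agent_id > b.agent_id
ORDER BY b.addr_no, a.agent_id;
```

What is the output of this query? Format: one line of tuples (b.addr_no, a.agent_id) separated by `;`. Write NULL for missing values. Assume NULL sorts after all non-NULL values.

LEFT JOIN keeps every row from `agents`; unmatched rows get NULL for `listings`'s columns.
Matching on a.agent_id > b.agent_id. A NULL in a compared column never satisfies the condition.
- a row (agent_id=8): matches 3 b row(s) → 3 output row(s).
- a row (agent_id=7): matches 2 b row(s) → 2 output row(s).
- a row (agent_id=8): matches 3 b row(s) → 3 output row(s).
- a row (agent_id=NULL): no match → kept, b columns NULL.
- a row (agent_id=7): matches 2 b row(s) → 2 output row(s).
- a row (agent_id=7): matches 2 b row(s) → 2 output row(s).

(232, 7); (232, 7); (232, 7); (232, 8); (232, 8); (618, 8); (618, 8); (789, 7); (789, 7); (789, 7); (789, 8); (789, 8); (NULL, NULL)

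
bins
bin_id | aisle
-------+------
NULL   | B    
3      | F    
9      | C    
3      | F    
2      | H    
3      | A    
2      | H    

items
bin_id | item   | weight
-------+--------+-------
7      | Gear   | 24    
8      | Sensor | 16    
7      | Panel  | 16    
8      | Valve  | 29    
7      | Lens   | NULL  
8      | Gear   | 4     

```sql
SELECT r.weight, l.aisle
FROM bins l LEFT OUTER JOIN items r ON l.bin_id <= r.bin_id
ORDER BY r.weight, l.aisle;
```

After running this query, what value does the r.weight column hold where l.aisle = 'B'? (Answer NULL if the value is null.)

NULL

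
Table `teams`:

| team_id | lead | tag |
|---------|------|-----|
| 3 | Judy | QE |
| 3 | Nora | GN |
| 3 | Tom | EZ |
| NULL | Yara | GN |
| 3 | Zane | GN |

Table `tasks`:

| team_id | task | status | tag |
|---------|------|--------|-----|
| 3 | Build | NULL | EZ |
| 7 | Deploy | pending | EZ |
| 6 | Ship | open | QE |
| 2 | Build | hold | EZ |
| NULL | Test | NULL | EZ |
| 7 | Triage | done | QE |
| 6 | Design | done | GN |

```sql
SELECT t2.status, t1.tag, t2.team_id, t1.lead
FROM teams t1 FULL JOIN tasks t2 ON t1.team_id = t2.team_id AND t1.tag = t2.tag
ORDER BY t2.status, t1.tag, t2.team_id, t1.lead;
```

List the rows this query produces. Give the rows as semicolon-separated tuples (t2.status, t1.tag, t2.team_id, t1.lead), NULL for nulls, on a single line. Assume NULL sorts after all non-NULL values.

(done, NULL, 6, NULL); (done, NULL, 7, NULL); (hold, NULL, 2, NULL); (open, NULL, 6, NULL); (pending, NULL, 7, NULL); (NULL, EZ, 3, Tom); (NULL, GN, NULL, Nora); (NULL, GN, NULL, Yara); (NULL, GN, NULL, Zane); (NULL, QE, NULL, Judy); (NULL, NULL, NULL, NULL)

FULL OUTER JOIN keeps every row from both sides; unmatched rows get NULL for the other side's columns.
Matching on t1.team_id = t2.team_id AND t1.tag = t2.tag. A NULL in a compared column never satisfies the condition.
- t1[0] team_id=3, tag=QE → no match; kept with NULLs on the t2 side.
- t1[1] team_id=3, tag=GN → no match; kept with NULLs on the t2 side.
- t1[2] team_id=3, tag=EZ → 1 match(es) in t2 → 1 row(s).
- t1[3] team_id=NULL, tag=GN → no match; kept with NULLs on the t2 side.
- t1[4] team_id=3, tag=GN → no match; kept with NULLs on the t2 side.
- 6 t2 row(s) had no t1 match → kept, t1 columns NULL.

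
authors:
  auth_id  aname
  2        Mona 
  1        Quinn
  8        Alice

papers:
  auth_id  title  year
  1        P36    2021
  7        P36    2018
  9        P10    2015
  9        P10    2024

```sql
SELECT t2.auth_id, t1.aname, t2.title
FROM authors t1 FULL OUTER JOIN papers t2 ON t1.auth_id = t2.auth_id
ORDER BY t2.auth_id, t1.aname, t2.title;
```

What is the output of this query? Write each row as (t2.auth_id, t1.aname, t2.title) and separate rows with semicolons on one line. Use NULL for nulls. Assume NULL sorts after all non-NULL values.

(1, Quinn, P36); (7, NULL, P36); (9, NULL, P10); (9, NULL, P10); (NULL, Alice, NULL); (NULL, Mona, NULL)

FULL OUTER JOIN keeps every row from both sides; unmatched rows get NULL for the other side's columns.
Matching on t1.auth_id = t2.auth_id.
- t1[0] auth_id=2 → no match; kept with NULLs on the t2 side.
- t1[1] auth_id=1 → 1 match(es) in t2 → 1 row(s).
- t1[2] auth_id=8 → no match; kept with NULLs on the t2 side.
- 3 row(s) from t2 found no t1 partner → padded with NULL.
After projecting and ordering:
t2.auth_id | t1.aname | t2.title
1 | Quinn | P36
7 | NULL | P36
9 | NULL | P10
9 | NULL | P10
NULL | Alice | NULL
NULL | Mona | NULL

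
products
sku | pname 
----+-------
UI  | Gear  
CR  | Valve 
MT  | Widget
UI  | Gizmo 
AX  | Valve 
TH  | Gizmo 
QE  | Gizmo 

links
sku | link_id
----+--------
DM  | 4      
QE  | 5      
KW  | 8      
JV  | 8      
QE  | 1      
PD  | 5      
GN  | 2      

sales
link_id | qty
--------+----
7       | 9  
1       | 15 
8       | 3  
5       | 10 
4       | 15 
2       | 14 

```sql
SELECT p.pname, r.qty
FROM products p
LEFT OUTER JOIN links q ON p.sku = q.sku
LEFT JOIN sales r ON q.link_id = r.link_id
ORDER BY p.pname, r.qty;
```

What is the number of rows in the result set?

Joins associate left-to-right: products LEFT JOIN links on sku gives 8 intermediate row(s).
Then LEFT JOIN `sales r` on link_id: each of those 8 rows is kept; rows whose q.link_id has no match in r get NULL for r's columns.
Result: 8 row(s).

8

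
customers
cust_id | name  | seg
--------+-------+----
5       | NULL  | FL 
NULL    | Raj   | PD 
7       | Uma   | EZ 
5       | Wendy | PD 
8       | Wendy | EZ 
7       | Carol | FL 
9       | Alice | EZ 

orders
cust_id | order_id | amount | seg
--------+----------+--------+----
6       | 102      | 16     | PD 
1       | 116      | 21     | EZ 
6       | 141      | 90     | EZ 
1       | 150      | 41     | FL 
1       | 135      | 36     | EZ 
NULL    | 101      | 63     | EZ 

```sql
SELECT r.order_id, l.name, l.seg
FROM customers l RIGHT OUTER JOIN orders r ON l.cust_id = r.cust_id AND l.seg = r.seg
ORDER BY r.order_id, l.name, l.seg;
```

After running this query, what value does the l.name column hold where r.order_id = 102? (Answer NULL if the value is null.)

RIGHT JOIN keeps every row from `orders`; unmatched rows get NULL for `customers`'s columns.
Matching on l.cust_id = r.cust_id AND l.seg = r.seg. A NULL in a compared column never satisfies the condition.
Matched pairs: 0; unmatched r rows kept: 6.

NULL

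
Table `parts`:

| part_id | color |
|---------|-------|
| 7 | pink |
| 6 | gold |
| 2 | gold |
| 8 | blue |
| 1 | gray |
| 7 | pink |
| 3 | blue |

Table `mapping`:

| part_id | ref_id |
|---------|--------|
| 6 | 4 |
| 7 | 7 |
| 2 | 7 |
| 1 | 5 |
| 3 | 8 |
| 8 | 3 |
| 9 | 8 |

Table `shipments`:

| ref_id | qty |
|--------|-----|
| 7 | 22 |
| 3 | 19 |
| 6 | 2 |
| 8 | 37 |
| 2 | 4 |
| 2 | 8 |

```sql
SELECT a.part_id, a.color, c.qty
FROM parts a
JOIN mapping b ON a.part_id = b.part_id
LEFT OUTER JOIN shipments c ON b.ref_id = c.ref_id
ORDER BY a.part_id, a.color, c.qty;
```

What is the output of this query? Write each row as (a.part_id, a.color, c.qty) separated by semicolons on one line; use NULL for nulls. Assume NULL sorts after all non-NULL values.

Step 1 — a INNER JOIN b on part_id → 7 row(s).
Then LEFT JOIN `shipments c` on ref_id: each of those 7 rows is kept; rows whose b.ref_id has no match in c get NULL for c's columns.

(1, gray, NULL); (2, gold, 22); (3, blue, 37); (6, gold, NULL); (7, pink, 22); (7, pink, 22); (8, blue, 19)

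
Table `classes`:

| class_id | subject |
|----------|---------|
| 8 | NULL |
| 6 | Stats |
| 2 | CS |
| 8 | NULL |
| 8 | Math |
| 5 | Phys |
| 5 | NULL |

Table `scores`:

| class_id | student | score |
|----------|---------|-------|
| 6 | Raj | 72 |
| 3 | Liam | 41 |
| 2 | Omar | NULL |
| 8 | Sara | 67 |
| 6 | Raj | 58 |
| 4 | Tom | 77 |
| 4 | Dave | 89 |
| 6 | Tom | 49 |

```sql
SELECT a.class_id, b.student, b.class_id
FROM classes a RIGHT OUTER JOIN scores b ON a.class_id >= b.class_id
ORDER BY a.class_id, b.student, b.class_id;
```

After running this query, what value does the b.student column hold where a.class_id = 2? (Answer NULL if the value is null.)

Omar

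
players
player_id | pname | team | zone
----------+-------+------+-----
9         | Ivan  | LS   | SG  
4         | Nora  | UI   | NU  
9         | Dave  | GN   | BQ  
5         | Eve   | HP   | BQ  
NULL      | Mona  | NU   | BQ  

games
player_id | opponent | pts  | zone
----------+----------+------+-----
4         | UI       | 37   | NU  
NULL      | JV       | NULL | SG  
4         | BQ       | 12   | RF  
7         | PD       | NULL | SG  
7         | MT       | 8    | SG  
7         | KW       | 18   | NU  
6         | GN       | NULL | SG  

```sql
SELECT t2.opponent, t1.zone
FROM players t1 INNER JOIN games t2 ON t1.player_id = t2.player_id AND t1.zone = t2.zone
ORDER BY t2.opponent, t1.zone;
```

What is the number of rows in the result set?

INNER JOIN keeps only pairs where the ON condition holds.
Matching on t1.player_id = t2.player_id AND t1.zone = t2.zone. A NULL in a compared column never satisfies the condition.
- player_id=9, zone=SG: no matching t2 row, dropped.
- player_id=4, zone=NU: 1 matching t2 row(s), so 1 row(s) emitted.
- player_id=9, zone=BQ: no matching t2 row, dropped.
- player_id=5, zone=BQ: no matching t2 row, dropped.
- player_id=NULL, zone=BQ: no matching t2 row, dropped.
Total: 1 rows.

1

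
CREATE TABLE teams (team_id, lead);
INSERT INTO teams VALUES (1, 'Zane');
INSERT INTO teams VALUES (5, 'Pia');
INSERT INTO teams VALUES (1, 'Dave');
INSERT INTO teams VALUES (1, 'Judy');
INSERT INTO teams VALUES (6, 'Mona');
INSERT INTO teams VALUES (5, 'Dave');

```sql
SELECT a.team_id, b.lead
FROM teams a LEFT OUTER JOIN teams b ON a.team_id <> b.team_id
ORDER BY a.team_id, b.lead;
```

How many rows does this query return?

22

LEFT JOIN keeps every row from `teams a`; unmatched rows get NULL for `teams b`'s columns.
Matching on a.team_id <> b.team_id.
Matched pairs: 22; unmatched a rows kept: 0.
Total: 22 rows.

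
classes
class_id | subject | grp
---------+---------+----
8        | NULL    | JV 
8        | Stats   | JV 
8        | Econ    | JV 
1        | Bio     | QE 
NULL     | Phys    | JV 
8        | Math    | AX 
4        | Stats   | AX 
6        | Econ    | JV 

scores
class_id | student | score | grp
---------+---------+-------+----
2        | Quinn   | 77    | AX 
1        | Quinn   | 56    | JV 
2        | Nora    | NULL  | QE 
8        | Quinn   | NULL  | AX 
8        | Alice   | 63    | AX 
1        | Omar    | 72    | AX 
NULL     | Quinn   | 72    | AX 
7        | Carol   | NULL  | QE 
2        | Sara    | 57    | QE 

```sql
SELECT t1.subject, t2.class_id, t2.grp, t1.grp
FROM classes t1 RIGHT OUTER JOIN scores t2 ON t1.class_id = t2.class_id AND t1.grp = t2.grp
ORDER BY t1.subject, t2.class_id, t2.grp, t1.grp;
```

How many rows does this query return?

9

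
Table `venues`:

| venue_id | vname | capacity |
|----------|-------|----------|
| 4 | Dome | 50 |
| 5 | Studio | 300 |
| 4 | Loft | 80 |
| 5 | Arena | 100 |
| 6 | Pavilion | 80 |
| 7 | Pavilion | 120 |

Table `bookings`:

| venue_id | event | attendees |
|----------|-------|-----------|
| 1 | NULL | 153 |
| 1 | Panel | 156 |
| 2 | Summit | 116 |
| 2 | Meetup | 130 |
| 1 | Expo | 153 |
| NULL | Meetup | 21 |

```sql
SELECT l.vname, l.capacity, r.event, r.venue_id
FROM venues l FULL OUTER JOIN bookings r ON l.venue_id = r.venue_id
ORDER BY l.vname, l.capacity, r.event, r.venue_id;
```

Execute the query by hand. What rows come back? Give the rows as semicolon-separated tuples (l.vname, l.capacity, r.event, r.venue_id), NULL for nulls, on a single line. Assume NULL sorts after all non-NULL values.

(Arena, 100, NULL, NULL); (Dome, 50, NULL, NULL); (Loft, 80, NULL, NULL); (Pavilion, 80, NULL, NULL); (Pavilion, 120, NULL, NULL); (Studio, 300, NULL, NULL); (NULL, NULL, Expo, 1); (NULL, NULL, Meetup, 2); (NULL, NULL, Meetup, NULL); (NULL, NULL, Panel, 1); (NULL, NULL, Summit, 2); (NULL, NULL, NULL, 1)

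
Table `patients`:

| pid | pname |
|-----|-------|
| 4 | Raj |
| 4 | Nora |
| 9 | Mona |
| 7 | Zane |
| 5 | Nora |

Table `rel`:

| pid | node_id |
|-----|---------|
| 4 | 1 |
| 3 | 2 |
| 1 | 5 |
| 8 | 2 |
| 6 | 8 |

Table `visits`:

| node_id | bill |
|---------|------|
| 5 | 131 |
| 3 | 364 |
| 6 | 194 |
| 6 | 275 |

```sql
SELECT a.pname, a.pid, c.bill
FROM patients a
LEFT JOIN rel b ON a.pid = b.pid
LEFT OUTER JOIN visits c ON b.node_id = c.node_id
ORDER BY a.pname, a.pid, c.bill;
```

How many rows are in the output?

5

Evaluate left to right. First `patients a LEFT JOIN rel b` on pid: 5 row(s).
Then LEFT JOIN `visits c` on node_id: each of those 5 rows is kept; rows whose b.node_id has no match in c get NULL for c's columns.
Result: 5 row(s).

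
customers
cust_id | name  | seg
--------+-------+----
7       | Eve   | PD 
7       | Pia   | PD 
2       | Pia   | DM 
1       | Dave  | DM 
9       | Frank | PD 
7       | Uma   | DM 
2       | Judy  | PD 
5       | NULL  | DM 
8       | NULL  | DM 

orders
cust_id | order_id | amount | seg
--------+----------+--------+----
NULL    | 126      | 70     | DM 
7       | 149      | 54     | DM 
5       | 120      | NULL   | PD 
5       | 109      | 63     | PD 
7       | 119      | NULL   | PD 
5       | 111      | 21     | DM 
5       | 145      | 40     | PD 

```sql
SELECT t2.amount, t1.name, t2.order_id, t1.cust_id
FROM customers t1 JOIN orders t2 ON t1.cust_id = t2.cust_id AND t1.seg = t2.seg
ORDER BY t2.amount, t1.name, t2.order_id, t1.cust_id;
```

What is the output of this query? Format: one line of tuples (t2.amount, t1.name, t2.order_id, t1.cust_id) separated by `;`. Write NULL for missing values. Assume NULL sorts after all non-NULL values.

(21, NULL, 111, 5); (54, Uma, 149, 7); (NULL, Eve, 119, 7); (NULL, Pia, 119, 7)

INNER JOIN keeps only pairs where the ON condition holds.
Matching on t1.cust_id = t2.cust_id AND t1.seg = t2.seg. A NULL in a compared column never satisfies the condition.
- cust_id=7, seg=PD: 1 matching t2 row(s), so 1 row(s) emitted.
- cust_id=7, seg=PD: 1 matching t2 row(s), so 1 row(s) emitted.
- cust_id=2, seg=DM: no matching t2 row, dropped.
- cust_id=1, seg=DM: no matching t2 row, dropped.
- cust_id=9, seg=PD: no matching t2 row, dropped.
- cust_id=7, seg=DM: 1 matching t2 row(s), so 1 row(s) emitted.
- cust_id=2, seg=PD: no matching t2 row, dropped.
- cust_id=5, seg=DM: 1 matching t2 row(s), so 1 row(s) emitted.
- cust_id=8, seg=DM: no matching t2 row, dropped.
After projecting and ordering:
t2.amount | t1.name | t2.order_id | t1.cust_id
21 | NULL | 111 | 5
54 | Uma | 149 | 7
NULL | Eve | 119 | 7
NULL | Pia | 119 | 7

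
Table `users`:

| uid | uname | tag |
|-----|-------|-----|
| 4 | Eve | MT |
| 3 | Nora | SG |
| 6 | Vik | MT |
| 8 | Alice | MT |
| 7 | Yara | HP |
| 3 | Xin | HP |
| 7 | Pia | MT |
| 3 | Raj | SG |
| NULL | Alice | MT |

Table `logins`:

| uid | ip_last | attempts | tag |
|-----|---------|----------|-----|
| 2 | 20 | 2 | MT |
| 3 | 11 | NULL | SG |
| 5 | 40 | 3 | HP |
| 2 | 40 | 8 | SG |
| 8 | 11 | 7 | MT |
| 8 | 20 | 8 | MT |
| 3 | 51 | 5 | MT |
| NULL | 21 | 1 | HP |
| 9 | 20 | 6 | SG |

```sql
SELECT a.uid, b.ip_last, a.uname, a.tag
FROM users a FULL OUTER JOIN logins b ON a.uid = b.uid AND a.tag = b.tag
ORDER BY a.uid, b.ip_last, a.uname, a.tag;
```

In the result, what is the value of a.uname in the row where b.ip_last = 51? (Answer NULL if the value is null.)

FULL OUTER JOIN keeps every row from both sides; unmatched rows get NULL for the other side's columns.
Matching on a.uid = b.uid AND a.tag = b.tag. A NULL in a compared column never satisfies the condition.
Matched pairs: 4; unmatched a rows kept: 6; unmatched b rows kept: 6.

NULL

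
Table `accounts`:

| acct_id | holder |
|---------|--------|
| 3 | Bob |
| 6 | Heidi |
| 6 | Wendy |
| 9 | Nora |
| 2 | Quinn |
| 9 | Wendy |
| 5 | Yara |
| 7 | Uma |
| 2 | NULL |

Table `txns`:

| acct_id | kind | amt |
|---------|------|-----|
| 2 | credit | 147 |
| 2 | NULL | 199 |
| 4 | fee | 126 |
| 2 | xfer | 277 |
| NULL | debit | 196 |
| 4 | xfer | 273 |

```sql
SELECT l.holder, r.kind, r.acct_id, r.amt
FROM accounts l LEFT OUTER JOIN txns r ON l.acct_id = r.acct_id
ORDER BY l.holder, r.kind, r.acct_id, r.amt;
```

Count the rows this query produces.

LEFT JOIN keeps every row from `accounts`; unmatched rows get NULL for `txns`'s columns.
Matching on l.acct_id = r.acct_id. A NULL in a compared column never satisfies the condition.
- acct_id=3: no r row matches, row kept with r columns NULL.
- acct_id=6: no r row matches, row kept with r columns NULL.
- acct_id=6: no r row matches, row kept with r columns NULL.
- acct_id=9: no r row matches, row kept with r columns NULL.
- acct_id=2: 3 matching r row(s), so 3 row(s) emitted.
- acct_id=9: no r row matches, row kept with r columns NULL.
- acct_id=5: no r row matches, row kept with r columns NULL.
- acct_id=7: no r row matches, row kept with r columns NULL.
- acct_id=2: 3 matching r row(s), so 3 row(s) emitted.
Total: 6 matched + 7 padded = 13 rows.

13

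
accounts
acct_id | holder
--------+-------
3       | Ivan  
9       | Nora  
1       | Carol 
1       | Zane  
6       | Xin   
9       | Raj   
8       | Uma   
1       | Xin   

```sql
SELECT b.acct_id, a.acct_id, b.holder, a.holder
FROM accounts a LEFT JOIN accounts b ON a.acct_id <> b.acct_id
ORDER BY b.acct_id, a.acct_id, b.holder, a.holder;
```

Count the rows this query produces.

48

LEFT JOIN keeps every row from `accounts a`; unmatched rows get NULL for `accounts b`'s columns.
Matching on a.acct_id <> b.acct_id.
Matched pairs: 48; unmatched a rows kept: 0.
Total: 48 rows.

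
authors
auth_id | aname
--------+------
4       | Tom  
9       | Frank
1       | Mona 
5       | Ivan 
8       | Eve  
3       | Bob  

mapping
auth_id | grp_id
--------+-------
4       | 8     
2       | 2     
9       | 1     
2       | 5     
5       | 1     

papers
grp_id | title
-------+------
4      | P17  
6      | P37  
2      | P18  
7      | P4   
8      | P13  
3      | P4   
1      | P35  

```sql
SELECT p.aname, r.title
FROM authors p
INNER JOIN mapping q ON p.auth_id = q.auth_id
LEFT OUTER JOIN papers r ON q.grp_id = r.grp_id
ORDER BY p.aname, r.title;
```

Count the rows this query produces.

Joins associate left-to-right: authors INNER JOIN mapping on auth_id gives 3 intermediate row(s).
Then LEFT JOIN `papers r` on grp_id: each of those 3 rows is kept; rows whose q.grp_id has no match in r get NULL for r's columns.
Result: 3 row(s).

3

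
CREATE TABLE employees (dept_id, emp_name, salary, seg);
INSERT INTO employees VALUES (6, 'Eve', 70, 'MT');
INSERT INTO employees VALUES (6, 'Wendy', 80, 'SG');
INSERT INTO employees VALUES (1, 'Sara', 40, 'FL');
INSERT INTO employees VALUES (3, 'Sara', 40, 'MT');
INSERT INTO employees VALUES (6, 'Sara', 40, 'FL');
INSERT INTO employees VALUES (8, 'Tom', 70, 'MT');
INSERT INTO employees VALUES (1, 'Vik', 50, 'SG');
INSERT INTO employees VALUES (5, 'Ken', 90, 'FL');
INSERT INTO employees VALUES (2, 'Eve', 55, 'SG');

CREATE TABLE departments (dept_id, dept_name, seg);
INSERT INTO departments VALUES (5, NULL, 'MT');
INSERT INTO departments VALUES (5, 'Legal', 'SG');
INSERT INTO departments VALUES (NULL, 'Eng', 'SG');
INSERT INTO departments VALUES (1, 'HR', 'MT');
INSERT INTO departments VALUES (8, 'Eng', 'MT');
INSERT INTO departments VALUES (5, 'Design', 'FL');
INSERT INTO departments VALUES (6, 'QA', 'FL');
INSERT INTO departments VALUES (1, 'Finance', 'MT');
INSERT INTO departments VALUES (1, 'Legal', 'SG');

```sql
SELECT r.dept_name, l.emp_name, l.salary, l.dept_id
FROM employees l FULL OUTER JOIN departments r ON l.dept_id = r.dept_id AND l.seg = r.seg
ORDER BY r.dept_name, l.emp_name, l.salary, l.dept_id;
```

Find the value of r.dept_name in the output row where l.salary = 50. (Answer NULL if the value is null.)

Legal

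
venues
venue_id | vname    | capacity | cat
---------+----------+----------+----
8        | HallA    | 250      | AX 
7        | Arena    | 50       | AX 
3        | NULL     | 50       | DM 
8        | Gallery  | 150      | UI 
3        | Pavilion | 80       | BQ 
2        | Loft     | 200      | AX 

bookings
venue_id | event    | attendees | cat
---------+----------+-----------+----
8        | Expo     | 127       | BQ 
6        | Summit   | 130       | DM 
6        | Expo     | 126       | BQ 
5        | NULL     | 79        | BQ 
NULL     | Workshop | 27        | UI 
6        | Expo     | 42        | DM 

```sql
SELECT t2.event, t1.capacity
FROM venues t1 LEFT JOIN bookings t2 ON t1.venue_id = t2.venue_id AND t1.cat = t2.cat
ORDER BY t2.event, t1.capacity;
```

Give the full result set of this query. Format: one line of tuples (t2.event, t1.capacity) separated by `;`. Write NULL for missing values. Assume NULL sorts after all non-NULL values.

(NULL, 50); (NULL, 50); (NULL, 80); (NULL, 150); (NULL, 200); (NULL, 250)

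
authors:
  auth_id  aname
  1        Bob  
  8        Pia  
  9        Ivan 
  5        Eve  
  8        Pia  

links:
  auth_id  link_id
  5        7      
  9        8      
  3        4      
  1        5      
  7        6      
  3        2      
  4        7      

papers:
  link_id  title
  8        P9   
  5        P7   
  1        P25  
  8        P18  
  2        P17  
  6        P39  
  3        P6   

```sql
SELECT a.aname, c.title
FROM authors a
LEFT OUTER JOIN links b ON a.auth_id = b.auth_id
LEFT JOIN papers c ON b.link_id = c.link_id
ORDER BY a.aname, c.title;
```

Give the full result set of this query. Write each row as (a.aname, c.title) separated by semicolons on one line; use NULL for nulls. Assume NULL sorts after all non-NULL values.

(Bob, P7); (Eve, NULL); (Ivan, P18); (Ivan, P9); (Pia, NULL); (Pia, NULL)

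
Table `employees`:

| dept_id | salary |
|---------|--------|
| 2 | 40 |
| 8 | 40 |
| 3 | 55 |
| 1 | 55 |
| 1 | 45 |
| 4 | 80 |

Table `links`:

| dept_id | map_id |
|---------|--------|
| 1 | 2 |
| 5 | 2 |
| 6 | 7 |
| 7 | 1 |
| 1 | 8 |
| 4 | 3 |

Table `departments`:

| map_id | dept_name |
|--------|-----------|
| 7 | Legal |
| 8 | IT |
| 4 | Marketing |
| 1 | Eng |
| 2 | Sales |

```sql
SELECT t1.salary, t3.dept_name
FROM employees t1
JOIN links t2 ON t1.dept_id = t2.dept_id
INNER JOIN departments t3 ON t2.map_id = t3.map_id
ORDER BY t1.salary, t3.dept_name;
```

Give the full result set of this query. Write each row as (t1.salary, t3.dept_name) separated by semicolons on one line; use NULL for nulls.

(45, IT); (45, Sales); (55, IT); (55, Sales)

Joins associate left-to-right: employees INNER JOIN links on dept_id gives 5 intermediate row(s).
Then INNER JOIN `departments t3` on map_id: keep only rows whose t2.map_id appears in t3.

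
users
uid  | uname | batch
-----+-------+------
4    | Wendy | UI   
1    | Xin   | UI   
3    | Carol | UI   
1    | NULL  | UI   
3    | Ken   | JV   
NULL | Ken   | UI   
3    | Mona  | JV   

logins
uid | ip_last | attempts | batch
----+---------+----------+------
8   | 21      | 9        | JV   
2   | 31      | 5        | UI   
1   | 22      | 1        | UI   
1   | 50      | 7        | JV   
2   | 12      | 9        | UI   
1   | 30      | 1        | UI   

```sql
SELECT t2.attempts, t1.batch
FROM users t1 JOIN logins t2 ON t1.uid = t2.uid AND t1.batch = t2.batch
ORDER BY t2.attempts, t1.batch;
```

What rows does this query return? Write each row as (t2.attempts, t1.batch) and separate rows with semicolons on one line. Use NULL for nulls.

INNER JOIN keeps only pairs where the ON condition holds.
Matching on t1.uid = t2.uid AND t1.batch = t2.batch. A NULL in a compared column never satisfies the condition.
- t1 (uid=4, batch=UI) has no partner → excluded.
- t1 (uid=1, batch=UI) pairs with 2 row(s) of t2.
- t1 (uid=3, batch=UI) has no partner → excluded.
- t1 (uid=1, batch=UI) pairs with 2 row(s) of t2.
- t1 (uid=3, batch=JV) has no partner → excluded.
- t1 (uid=NULL, batch=UI) has no partner → excluded.
- t1 (uid=3, batch=JV) has no partner → excluded.
After projecting and ordering:
t2.attempts | t1.batch
1 | UI
1 | UI
1 | UI
1 | UI

(1, UI); (1, UI); (1, UI); (1, UI)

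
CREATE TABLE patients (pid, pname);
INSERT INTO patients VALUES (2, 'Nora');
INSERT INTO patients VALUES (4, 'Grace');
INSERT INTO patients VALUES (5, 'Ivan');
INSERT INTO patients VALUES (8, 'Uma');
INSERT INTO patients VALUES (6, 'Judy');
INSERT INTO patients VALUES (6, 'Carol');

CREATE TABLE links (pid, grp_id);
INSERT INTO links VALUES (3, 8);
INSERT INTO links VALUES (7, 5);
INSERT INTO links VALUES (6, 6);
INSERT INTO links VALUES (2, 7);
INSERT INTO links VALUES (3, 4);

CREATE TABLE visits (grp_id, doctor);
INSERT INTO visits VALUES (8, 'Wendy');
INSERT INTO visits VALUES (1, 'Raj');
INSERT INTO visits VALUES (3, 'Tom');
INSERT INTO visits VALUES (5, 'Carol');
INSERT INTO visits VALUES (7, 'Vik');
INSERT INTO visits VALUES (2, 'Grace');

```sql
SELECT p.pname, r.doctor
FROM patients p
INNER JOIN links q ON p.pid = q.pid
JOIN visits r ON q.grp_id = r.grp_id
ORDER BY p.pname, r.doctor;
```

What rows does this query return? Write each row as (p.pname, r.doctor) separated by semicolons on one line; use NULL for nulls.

Joins associate left-to-right: patients INNER JOIN links on pid gives 3 intermediate row(s).
Then INNER JOIN `visits r` on grp_id: keep only rows whose q.grp_id appears in r.

(Nora, Vik)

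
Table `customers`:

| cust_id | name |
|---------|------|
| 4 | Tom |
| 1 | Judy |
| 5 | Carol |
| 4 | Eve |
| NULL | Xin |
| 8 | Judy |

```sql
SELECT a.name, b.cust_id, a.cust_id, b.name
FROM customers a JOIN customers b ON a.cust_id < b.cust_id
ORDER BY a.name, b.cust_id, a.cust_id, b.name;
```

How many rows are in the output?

9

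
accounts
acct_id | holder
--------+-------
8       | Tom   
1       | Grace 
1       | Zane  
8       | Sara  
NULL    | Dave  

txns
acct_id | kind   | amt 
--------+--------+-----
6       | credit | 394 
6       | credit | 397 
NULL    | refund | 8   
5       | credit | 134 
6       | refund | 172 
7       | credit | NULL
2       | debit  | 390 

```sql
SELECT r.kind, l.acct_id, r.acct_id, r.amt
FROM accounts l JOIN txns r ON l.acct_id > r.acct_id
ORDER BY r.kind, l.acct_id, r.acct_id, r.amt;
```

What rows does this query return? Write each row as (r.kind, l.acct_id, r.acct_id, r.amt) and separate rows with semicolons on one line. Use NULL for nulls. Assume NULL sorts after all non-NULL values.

(credit, 8, 5, 134); (credit, 8, 5, 134); (credit, 8, 6, 394); (credit, 8, 6, 394); (credit, 8, 6, 397); (credit, 8, 6, 397); (credit, 8, 7, NULL); (credit, 8, 7, NULL); (debit, 8, 2, 390); (debit, 8, 2, 390); (refund, 8, 6, 172); (refund, 8, 6, 172)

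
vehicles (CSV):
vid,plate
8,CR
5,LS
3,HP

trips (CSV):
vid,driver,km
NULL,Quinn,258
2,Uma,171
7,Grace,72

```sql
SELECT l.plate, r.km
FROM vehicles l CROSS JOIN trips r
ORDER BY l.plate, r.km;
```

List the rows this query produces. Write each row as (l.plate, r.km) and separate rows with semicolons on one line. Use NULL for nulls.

(CR, 72); (CR, 171); (CR, 258); (HP, 72); (HP, 171); (HP, 258); (LS, 72); (LS, 171); (LS, 258)

CROSS JOIN pairs every row of `vehicles` with every row of `trips`: 3 × 3 = 9 rows.
After projecting and ordering:
l.plate | r.km
CR | 72
CR | 171
CR | 258
HP | 72
HP | 171
HP | 258
LS | 72
LS | 171
LS | 258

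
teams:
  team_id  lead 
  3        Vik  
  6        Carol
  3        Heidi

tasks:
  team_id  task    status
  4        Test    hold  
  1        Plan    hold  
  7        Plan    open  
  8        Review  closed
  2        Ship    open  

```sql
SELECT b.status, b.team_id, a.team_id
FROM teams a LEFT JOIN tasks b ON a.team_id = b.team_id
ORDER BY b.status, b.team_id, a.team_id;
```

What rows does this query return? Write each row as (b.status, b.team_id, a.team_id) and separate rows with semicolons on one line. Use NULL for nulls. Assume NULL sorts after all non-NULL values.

LEFT JOIN keeps every row from `teams`; unmatched rows get NULL for `tasks`'s columns.
Matching on a.team_id = b.team_id.
- team_id=3: no b row matches, row kept with b columns NULL.
- team_id=6: no b row matches, row kept with b columns NULL.
- team_id=3: no b row matches, row kept with b columns NULL.
After projecting and ordering:
b.status | b.team_id | a.team_id
NULL | NULL | 3
NULL | NULL | 3
NULL | NULL | 6

(NULL, NULL, 3); (NULL, NULL, 3); (NULL, NULL, 6)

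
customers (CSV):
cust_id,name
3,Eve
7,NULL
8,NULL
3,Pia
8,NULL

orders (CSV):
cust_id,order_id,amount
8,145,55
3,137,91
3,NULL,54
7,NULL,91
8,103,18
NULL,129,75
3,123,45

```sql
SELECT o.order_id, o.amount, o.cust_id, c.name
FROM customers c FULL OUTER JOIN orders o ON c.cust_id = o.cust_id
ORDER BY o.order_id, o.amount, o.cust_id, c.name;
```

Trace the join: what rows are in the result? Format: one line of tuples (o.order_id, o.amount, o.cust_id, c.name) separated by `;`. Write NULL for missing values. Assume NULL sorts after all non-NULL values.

(103, 18, 8, NULL); (103, 18, 8, NULL); (123, 45, 3, Eve); (123, 45, 3, Pia); (129, 75, NULL, NULL); (137, 91, 3, Eve); (137, 91, 3, Pia); (145, 55, 8, NULL); (145, 55, 8, NULL); (NULL, 54, 3, Eve); (NULL, 54, 3, Pia); (NULL, 91, 7, NULL)

FULL OUTER JOIN keeps every row from both sides; unmatched rows get NULL for the other side's columns.
Matching on c.cust_id = o.cust_id. A NULL in a compared column never satisfies the condition.
- c[0] cust_id=3 → 3 match(es) in o → 3 row(s).
- c[1] cust_id=7 → 1 match(es) in o → 1 row(s).
- c[2] cust_id=8 → 2 match(es) in o → 2 row(s).
- c[3] cust_id=3 → 3 match(es) in o → 3 row(s).
- c[4] cust_id=8 → 2 match(es) in o → 2 row(s).
- 1 o row(s) had no c match → kept, c columns NULL.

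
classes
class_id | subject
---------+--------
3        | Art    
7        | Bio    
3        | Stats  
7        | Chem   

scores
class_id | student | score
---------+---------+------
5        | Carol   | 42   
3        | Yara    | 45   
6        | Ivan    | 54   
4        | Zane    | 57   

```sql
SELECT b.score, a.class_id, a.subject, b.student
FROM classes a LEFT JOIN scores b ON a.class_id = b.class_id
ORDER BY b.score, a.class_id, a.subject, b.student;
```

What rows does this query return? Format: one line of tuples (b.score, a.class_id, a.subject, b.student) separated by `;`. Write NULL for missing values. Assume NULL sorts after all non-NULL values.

(45, 3, Art, Yara); (45, 3, Stats, Yara); (NULL, 7, Bio, NULL); (NULL, 7, Chem, NULL)

LEFT JOIN keeps every row from `classes`; unmatched rows get NULL for `scores`'s columns.
Matching on a.class_id = b.class_id.
- class_id=3: 1 matching b row(s), so 1 row(s) emitted.
- class_id=7: no b row matches, row kept with b columns NULL.
- class_id=3: 1 matching b row(s), so 1 row(s) emitted.
- class_id=7: no b row matches, row kept with b columns NULL.
After projecting and ordering:
b.score | a.class_id | a.subject | b.student
45 | 3 | Art | Yara
45 | 3 | Stats | Yara
NULL | 7 | Bio | NULL
NULL | 7 | Chem | NULL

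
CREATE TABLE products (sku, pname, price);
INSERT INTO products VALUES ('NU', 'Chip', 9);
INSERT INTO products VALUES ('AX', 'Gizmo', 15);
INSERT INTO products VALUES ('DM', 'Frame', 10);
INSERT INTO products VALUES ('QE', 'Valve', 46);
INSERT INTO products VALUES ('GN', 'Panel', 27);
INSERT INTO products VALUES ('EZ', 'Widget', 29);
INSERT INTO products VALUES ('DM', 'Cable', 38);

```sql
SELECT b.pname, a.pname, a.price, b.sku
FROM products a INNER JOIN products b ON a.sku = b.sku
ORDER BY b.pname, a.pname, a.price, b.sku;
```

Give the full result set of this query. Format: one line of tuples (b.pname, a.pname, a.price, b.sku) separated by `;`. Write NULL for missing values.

INNER JOIN keeps only pairs where the ON condition holds.
Matching on a.sku = b.sku.
Matched pairs: 9.

(Cable, Cable, 38, DM); (Cable, Frame, 10, DM); (Chip, Chip, 9, NU); (Frame, Cable, 38, DM); (Frame, Frame, 10, DM); (Gizmo, Gizmo, 15, AX); (Panel, Panel, 27, GN); (Valve, Valve, 46, QE); (Widget, Widget, 29, EZ)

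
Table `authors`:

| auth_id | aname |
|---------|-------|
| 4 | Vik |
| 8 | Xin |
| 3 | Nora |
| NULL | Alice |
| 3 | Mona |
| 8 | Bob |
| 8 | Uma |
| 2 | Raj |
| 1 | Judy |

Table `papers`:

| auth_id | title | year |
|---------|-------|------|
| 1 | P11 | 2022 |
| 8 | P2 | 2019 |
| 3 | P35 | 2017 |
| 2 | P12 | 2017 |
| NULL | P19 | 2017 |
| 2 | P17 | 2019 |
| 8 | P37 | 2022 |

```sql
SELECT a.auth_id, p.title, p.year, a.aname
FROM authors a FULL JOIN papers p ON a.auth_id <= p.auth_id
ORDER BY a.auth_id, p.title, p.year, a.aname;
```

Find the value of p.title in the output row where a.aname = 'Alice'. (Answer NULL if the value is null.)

FULL OUTER JOIN keeps every row from both sides; unmatched rows get NULL for the other side's columns.
Matching on a.auth_id <= p.auth_id. A NULL in a compared column never satisfies the condition.
Matched pairs: 25; unmatched a rows kept: 1; unmatched p rows kept: 1.

NULL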